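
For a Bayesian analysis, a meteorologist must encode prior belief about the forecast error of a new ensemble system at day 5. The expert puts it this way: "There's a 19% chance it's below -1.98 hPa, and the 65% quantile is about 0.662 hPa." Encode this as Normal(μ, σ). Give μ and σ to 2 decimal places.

μ = -0.14, σ = 2.09

The p-quantile of Normal(μ,σ) is μ + z_p·σ, with z_{0.19} = -0.8779 and z_{0.65} = 0.3853.
Eliminate σ: μ = (z₂·x₁ − z₁·x₂)/(z₂ − z₁) = (0.3853·-1.98 − (-0.8779)·0.662)/1.263 = -0.14.
Then σ = (x₂ − x₁)/(z₂ − z₁) = (0.662 − -1.98)/1.263 = 2.09.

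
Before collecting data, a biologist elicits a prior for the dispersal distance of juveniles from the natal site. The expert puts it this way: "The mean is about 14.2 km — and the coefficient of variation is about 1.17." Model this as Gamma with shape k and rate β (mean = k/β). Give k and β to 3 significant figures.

k ≈ 0.731, β ≈ 0.0514

For Gamma(k, rate β): mean = k/β, variance = k/β², so CV = 1/√k.
CV = 1.17, hence k = 1/CV² = 0.731.
Then β = k/mean = 0.731/14.2 = 0.0514.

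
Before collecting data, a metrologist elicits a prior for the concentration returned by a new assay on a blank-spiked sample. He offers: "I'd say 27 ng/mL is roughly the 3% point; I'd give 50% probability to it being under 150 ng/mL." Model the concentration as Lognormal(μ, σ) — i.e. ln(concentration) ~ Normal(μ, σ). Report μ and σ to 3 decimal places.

μ ≈ 5.011, σ ≈ 0.912

If T ~ Lognormal(μ,σ) then ln T ~ Normal(μ,σ), so the p-quantile of ln T is μ + z_p·σ.
ln(27) = 3.296 and ln(150) = 5.011; z_{0.03} = -1.881, z_{0.5} = 0.
σ = (5.011 − 3.296)/(0 − (-1.881)) = 0.912.
μ = 3.296 − (-1.881)·0.912 = 5.011.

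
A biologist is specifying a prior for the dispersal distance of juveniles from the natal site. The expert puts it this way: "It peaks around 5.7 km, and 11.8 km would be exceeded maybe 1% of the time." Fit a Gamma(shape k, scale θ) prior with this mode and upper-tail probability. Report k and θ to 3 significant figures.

Gamma(k,θ) with k>1 has mode (k−1)θ, so θ = 5.7/(k−1).
Need P(X < 11.8) = 0.99 with θ tied to k this way. Start at k = 2, θ = 5.7: P(X<11.8) ≈ 0.613.
Too low — raise k to concentrate. Iterating converges to k ≈ 10.2.
Then θ = 5.7/(10.2−1) ≈ 0.618.

k ≈ 10.2, θ ≈ 0.618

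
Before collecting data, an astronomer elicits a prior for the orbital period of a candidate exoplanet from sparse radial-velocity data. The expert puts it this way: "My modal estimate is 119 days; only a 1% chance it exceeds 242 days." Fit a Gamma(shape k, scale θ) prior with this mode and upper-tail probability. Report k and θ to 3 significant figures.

Gamma(k,θ) with k>1 has mode (k−1)θ, so θ = 119/(k−1).
Need P(X < 242) = 0.99 with θ tied to k this way. Start at k = 2, θ = 119: P(X<242) ≈ 0.603.
Too low — raise k to concentrate. Iterating converges to k ≈ 10.7.
Then θ = 119/(10.7−1) ≈ 12.2.

k ≈ 10.7, θ ≈ 12.2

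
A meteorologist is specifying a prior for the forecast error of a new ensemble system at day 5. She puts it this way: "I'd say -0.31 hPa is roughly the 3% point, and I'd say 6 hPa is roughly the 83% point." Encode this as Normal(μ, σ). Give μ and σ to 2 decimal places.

The p-quantile of Normal(μ,σ) is μ + z_p·σ, with z_{0.03} = -1.881 and z_{0.83} = 0.9542.
Eliminate σ: μ = (z₂·x₁ − z₁·x₂)/(z₂ − z₁) = (0.9542·-0.31 − (-1.881)·6)/2.835 = 3.88.
Then σ = (x₂ − x₁)/(z₂ − z₁) = (6 − -0.31)/2.835 = 2.23.

μ = 3.88, σ = 2.23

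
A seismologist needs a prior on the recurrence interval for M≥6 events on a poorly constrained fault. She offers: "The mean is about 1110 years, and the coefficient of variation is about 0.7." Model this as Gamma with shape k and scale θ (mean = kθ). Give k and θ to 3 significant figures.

k ≈ 2.04, θ ≈ 544

For Gamma(k, scale θ): mean = kθ, variance = kθ², so CV = 1/√k.
CV = 0.7, hence k = 1/CV² = 2.04.
Then θ = mean/k = 1110/2.04 = 544.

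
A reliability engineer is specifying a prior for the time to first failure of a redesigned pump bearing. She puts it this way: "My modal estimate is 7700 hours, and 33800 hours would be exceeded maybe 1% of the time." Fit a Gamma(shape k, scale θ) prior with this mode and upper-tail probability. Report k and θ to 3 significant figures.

Gamma(k,θ) with k>1 has mode (k−1)θ, so θ = 7700/(k−1).
Need P(X < 33800) = 0.99 with θ tied to k this way. Start at k = 2, θ = 7700: P(X<33800) ≈ 0.933.
Too low — raise k to concentrate. Iterating converges to k ≈ 2.86.
Then θ = 7700/(2.86−1) ≈ 4140.

k ≈ 2.86, θ ≈ 4140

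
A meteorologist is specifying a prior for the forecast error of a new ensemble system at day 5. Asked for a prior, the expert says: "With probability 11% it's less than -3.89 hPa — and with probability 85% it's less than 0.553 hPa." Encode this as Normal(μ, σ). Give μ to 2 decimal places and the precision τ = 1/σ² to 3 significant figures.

The p-quantile of Normal(μ,σ) is μ + z_p·σ, with z_{0.11} = -1.227 and z_{0.85} = 1.036.
Eliminate σ: μ = (z₂·x₁ − z₁·x₂)/(z₂ − z₁) = (1.036·-3.89 − (-1.227)·0.553)/2.263 = -1.48.
Then σ = (x₂ − x₁)/(z₂ − z₁) = (0.553 − -3.89)/2.263 = 1.96.
Precision τ = 1/σ² = 1/1.963² = 0.259.

μ = -1.48, τ = 0.259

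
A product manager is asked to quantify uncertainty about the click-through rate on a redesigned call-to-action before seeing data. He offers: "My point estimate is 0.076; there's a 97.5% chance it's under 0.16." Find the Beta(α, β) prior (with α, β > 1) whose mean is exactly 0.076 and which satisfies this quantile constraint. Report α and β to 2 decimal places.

α ≈ 4.05, β ≈ 49.20

With mean 0.076 fixed, write α = 0.076s, β = 0.924s where s = α+β.
Need P(θ < 0.16) = 0.975 under Beta(0.076s, 0.924s). Normal approximation: (q−m)/√(m(1−m)/s) ≈ z_{0.975} = 1.96, so s ≈ 0.076·0.924·(1.96)²/(0.16−0.076)² = 38.2.
At s = 38.2: P(θ<0.16) ≈ 0.956. Adjusting to match 0.975 gives s ≈ 53.24.
So α = 0.076·53.24 ≈ 4.05, β = 0.924·53.24 ≈ 49.20.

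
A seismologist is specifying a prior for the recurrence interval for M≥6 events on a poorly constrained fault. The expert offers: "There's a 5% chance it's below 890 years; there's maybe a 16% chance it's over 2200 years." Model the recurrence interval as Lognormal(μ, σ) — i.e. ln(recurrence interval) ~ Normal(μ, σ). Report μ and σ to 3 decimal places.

If T ~ Lognormal(μ,σ) then ln T ~ Normal(μ,σ), so the p-quantile of ln T is μ + z_p·σ.
ln(890) = 6.791 and ln(2200) = 7.696; z_{0.05} = -1.645, z_{0.84} = 0.9945.
σ = (7.696 − 6.791)/(0.9945 − (-1.645)) = 0.343.
μ = 6.791 − (-1.645)·0.343 = 7.355.

μ ≈ 7.355, σ ≈ 0.343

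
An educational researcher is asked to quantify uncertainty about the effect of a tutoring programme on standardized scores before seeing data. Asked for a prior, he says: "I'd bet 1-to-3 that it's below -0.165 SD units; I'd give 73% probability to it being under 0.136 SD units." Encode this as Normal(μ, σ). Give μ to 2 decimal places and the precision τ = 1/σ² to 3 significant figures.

μ = -0.01, τ = 18.3

The p-quantile of Normal(μ,σ) is μ + z_p·σ, with z_{0.25} = -0.6745 and z_{0.73} = 0.6128.
Eliminate σ: μ = (z₂·x₁ − z₁·x₂)/(z₂ − z₁) = (0.6128·-0.165 − (-0.6745)·0.136)/1.287 = -0.01.
Then σ = (x₂ − x₁)/(z₂ − z₁) = (0.136 − -0.165)/1.287 = 0.23.
Precision τ = 1/σ² = 1/0.2338² = 18.3.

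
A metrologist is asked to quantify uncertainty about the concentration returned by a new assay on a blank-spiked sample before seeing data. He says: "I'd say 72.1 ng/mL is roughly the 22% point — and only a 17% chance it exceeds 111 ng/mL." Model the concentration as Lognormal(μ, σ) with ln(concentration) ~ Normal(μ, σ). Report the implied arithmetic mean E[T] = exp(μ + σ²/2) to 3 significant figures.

If T ~ Lognormal(μ,σ) then ln T ~ Normal(μ,σ), so the p-quantile of ln T is μ + z_p·σ.
ln(72.1) = 4.278 and ln(111) = 4.71; z_{0.22} = -0.7722, z_{0.83} = 0.9542.
σ = (4.71 − 4.278)/(0.9542 − (-0.7722)) = 0.250.
μ = 4.278 − (-0.7722)·0.250 = 4.471.
E[T] = exp(μ + σ²/2) = exp(4.471 + 0.0312) = 90.2 ng/mL.

E[T] ≈ 90.2 ng/mL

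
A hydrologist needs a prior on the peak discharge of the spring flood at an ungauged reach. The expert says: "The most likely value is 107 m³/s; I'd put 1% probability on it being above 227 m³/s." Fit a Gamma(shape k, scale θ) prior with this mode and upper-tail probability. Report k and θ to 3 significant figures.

k ≈ 9.58, θ ≈ 12.5

Gamma(k,θ) with k>1 has mode (k−1)θ, so θ = 107/(k−1).
Need P(X < 227) = 0.99 with θ tied to k this way. Start at k = 2, θ = 107: P(X<227) ≈ 0.626.
Too low — raise k to concentrate. Iterating converges to k ≈ 9.58.
Then θ = 107/(9.58−1) ≈ 12.5.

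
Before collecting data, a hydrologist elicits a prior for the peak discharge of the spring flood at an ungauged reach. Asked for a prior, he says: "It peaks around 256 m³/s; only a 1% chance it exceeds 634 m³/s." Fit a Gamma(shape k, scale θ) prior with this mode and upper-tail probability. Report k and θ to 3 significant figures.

Gamma(k,θ) with k>1 has mode (k−1)θ, so θ = 256/(k−1).
Need P(X < 634) = 0.99 with θ tied to k this way. Start at k = 2, θ = 256: P(X<634) ≈ 0.708.
Too low — raise k to concentrate. Iterating converges to k ≈ 6.72.
Then θ = 256/(6.72−1) ≈ 44.8.

k ≈ 6.72, θ ≈ 44.8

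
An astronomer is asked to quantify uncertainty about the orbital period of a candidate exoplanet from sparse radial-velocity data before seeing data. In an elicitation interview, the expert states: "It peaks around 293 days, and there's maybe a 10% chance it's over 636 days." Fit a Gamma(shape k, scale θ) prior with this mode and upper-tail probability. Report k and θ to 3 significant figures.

k ≈ 4.2, θ ≈ 91.6

Gamma(k,θ) with k>1 has mode (k−1)θ, so θ = 293/(k−1).
Need P(X < 636) = 0.9 with θ tied to k this way. Start at k = 2, θ = 293: P(X<636) ≈ 0.638.
Too low — raise k to concentrate. Iterating converges to k ≈ 4.2.
Then θ = 293/(4.2−1) ≈ 91.6.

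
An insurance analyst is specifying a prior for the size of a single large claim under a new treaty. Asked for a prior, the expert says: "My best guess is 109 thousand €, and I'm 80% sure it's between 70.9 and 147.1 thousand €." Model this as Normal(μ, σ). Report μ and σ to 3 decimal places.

μ = 109.000, σ = 29.730

A symmetric 80% interval runs μ ± z·σ with z = 1.282.
Half-width = 38.1, so σ = 38.1/1.282 = 29.730.
μ is the stated best guess, 109.000.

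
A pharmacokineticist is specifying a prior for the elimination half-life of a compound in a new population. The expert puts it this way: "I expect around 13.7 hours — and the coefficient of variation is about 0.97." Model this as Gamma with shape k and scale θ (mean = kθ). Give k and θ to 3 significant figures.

k ≈ 1.06, θ ≈ 12.9

For Gamma(k, scale θ): mean = kθ, variance = kθ², so CV = 1/√k.
CV = 0.97, hence k = 1/CV² = 1.06.
Then θ = mean/k = 13.7/1.06 = 12.9.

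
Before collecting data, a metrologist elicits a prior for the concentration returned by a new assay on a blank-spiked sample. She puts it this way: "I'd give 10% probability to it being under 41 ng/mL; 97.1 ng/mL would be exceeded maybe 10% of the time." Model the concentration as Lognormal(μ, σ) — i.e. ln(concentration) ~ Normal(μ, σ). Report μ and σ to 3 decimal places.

μ ≈ 4.145, σ ≈ 0.336

If T ~ Lognormal(μ,σ) then ln T ~ Normal(μ,σ), so the p-quantile of ln T is μ + z_p·σ.
ln(41) = 3.714 and ln(97.1) = 4.576; z_{0.1} = -1.282, z_{0.9} = 1.282.
σ = (4.576 − 3.714)/(1.282 − (-1.282)) = 0.336.
μ = 3.714 − (-1.282)·0.336 = 4.145.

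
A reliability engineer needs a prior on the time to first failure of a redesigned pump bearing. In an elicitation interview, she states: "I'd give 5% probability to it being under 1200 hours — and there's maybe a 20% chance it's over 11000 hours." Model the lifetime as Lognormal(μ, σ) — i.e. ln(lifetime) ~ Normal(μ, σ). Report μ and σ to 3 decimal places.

μ ≈ 8.556, σ ≈ 0.891

If T ~ Lognormal(μ,σ) then ln T ~ Normal(μ,σ), so the p-quantile of ln T is μ + z_p·σ.
ln(1200) = 7.09 and ln(11000) = 9.306; z_{0.05} = -1.645, z_{0.8} = 0.8416.
σ = (9.306 − 7.09)/(0.8416 − (-1.645)) = 0.891.
μ = 7.09 − (-1.645)·0.891 = 8.556.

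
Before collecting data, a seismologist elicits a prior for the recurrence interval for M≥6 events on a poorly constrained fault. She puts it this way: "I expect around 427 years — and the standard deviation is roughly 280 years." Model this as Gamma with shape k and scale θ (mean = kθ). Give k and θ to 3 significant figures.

k ≈ 2.33, θ ≈ 184

For Gamma(k, scale θ): mean = kθ, variance = kθ², so CV = 1/√k.
CV = SD/mean = 280/427 = 0.6557, hence k = 1/CV² = 2.33.
Then θ = mean/k = 427/2.33 = 184.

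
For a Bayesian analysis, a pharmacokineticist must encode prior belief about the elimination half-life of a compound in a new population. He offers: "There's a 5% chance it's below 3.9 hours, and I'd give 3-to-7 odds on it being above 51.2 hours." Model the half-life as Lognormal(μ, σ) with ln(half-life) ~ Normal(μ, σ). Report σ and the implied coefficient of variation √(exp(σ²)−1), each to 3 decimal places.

σ ≈ 1.187, CV ≈ 1.758

If T ~ Lognormal(μ,σ) then ln T ~ Normal(μ,σ), so the p-quantile of ln T is μ + z_p·σ.
ln(3.9) = 1.361 and ln(51.2) = 3.936; z_{0.05} = -1.645, z_{0.7} = 0.5244.
σ = (3.936 − 1.361)/(0.5244 − (-1.645)) = 1.187.
μ = 1.361 − (-1.645)·1.187 = 3.313.
CV = √(exp(σ²)−1) = √(exp(1.4088)−1) = 1.758.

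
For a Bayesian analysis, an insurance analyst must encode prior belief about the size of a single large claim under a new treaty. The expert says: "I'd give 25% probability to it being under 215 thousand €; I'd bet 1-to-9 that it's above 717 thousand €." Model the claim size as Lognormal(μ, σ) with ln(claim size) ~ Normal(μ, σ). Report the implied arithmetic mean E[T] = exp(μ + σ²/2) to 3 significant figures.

E[T] ≈ 394 thousand €

If T ~ Lognormal(μ,σ) then ln T ~ Normal(μ,σ), so the p-quantile of ln T is μ + z_p·σ.
ln(215) = 5.371 and ln(717) = 6.575; z_{0.25} = -0.6745, z_{0.9} = 1.282.
σ = (6.575 − 5.371)/(1.282 − (-0.6745)) = 0.616.
μ = 5.371 − (-0.6745)·0.616 = 5.786.
E[T] = exp(μ + σ²/2) = exp(5.786 + 0.1896) = 394 thousand €.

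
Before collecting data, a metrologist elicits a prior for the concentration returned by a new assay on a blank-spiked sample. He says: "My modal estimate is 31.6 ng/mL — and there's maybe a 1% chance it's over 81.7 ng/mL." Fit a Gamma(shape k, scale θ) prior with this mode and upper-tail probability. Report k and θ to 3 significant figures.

Gamma(k,θ) with k>1 has mode (k−1)θ, so θ = 31.6/(k−1).
Need P(X < 81.7) = 0.99 with θ tied to k this way. Start at k = 2, θ = 31.6: P(X<81.7) ≈ 0.730.
Too low — raise k to concentrate. Iterating converges to k ≈ 6.16.
Then θ = 31.6/(6.16−1) ≈ 6.12.

k ≈ 6.16, θ ≈ 6.12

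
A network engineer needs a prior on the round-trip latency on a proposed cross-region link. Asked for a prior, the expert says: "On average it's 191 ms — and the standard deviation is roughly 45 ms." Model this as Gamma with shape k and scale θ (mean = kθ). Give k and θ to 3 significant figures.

For Gamma(k, scale θ): mean = kθ, variance = kθ², so CV = 1/√k.
CV = SD/mean = 45/191 = 0.2356, hence k = 1/CV² = 18.
Then θ = mean/k = 191/18 = 10.6.

k ≈ 18, θ ≈ 10.6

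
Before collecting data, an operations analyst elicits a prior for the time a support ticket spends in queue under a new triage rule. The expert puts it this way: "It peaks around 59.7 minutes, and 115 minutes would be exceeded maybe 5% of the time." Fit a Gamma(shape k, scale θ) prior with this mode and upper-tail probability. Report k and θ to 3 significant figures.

Gamma(k,θ) with k>1 has mode (k−1)θ, so θ = 59.7/(k−1).
Need P(X < 115) = 0.95 with θ tied to k this way. Start at k = 2, θ = 59.7: P(X<115) ≈ 0.574.
Too low — raise k to concentrate. Iterating converges to k ≈ 7.46.
Then θ = 59.7/(7.46−1) ≈ 9.24.

k ≈ 7.46, θ ≈ 9.24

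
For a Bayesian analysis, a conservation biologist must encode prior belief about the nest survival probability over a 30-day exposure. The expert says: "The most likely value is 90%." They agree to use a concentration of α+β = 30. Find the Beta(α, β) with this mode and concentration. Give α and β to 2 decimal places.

For α,β > 1 the Beta mode is (α−1)/(α+β−2). With α+β = 30, the mode is (α−1)/28.
Set (α−1)/28 = 0.9 → α = 1 + 0.9·28 = 26.20.
β = 30 − α = 3.80.

α = 26.20, β = 3.80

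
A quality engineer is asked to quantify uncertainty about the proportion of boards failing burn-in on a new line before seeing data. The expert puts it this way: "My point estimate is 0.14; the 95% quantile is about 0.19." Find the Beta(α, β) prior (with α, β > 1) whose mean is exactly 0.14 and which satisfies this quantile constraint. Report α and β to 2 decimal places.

α ≈ 20.24, β ≈ 124.32

With mean 0.14 fixed, write α = 0.14s, β = 0.86s where s = α+β.
Need P(θ < 0.19) = 0.95 under Beta(0.14s, 0.86s). Normal approximation: (q−m)/√(m(1−m)/s) ≈ z_{0.95} = 1.64, so s ≈ 0.14·0.86·(1.64)²/(0.19−0.14)² = 130.3.
At s = 130.3: P(θ<0.19) ≈ 0.941. Adjusting to match 0.95 gives s ≈ 144.56.
So α = 0.14·144.56 ≈ 20.24, β = 0.86·144.56 ≈ 124.32.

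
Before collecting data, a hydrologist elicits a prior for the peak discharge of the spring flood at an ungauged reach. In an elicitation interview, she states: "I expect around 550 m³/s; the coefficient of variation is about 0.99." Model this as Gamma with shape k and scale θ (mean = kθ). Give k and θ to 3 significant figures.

k ≈ 1.02, θ ≈ 539

For Gamma(k, scale θ): mean = kθ, variance = kθ², so CV = 1/√k.
CV = 0.99, hence k = 1/CV² = 1.02.
Then θ = mean/k = 550/1.02 = 539.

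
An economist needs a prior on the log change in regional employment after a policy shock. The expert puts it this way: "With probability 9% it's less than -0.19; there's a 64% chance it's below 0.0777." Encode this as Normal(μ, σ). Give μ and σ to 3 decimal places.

μ = 0.021, σ = 0.158

For Normal(μ,σ), the p-quantile is μ + z_p·σ. Here z_{0.09} = -1.341, z_{0.64} = 0.3585.
So -0.19 = μ − 1.341σ and 0.0777 = μ + 0.3585σ.
Subtracting: σ = (0.0777 − -0.19)/(0.3585 − (-1.341)) = 0.158.
Then μ = -0.19 − (-1.341)·0.158 = 0.021.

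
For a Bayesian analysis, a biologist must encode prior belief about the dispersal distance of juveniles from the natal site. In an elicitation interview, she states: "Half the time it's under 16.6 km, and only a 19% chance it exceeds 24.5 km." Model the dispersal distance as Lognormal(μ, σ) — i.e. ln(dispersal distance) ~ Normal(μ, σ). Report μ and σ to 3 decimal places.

μ ≈ 2.809, σ ≈ 0.443

If T ~ Lognormal(μ,σ) then ln T ~ Normal(μ,σ), so the p-quantile of ln T is μ + z_p·σ.
ln(16.6) = 2.809 and ln(24.5) = 3.199; z_{0.5} = 0, z_{0.81} = 0.8779.
σ = (3.199 − 2.809)/(0.8779 − (0)) = 0.443.
μ = 2.809 − (0)·0.443 = 2.809.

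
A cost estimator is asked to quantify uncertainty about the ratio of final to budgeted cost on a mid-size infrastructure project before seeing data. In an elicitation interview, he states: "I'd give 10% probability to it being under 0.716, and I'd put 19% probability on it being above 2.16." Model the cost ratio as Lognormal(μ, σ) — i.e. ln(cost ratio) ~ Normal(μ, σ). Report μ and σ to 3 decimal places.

μ ≈ 0.321, σ ≈ 0.511

If T ~ Lognormal(μ,σ) then ln T ~ Normal(μ,σ), so the p-quantile of ln T is μ + z_p·σ.
ln(0.716) = -0.3341 and ln(2.16) = 0.7701; z_{0.1} = -1.282, z_{0.81} = 0.8779.
σ = (0.7701 − -0.3341)/(0.8779 − (-1.282)) = 0.511.
μ = -0.3341 − (-1.282)·0.511 = 0.321.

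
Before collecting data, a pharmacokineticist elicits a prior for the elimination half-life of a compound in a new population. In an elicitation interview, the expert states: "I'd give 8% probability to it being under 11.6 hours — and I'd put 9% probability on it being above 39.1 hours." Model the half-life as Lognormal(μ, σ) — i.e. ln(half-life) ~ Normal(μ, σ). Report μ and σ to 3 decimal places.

μ ≈ 3.073, σ ≈ 0.443

If T ~ Lognormal(μ,σ) then ln T ~ Normal(μ,σ), so the p-quantile of ln T is μ + z_p·σ.
ln(11.6) = 2.451 and ln(39.1) = 3.666; z_{0.08} = -1.405, z_{0.91} = 1.341.
σ = (3.666 − 2.451)/(1.341 − (-1.405)) = 0.443.
μ = 2.451 − (-1.405)·0.443 = 3.073.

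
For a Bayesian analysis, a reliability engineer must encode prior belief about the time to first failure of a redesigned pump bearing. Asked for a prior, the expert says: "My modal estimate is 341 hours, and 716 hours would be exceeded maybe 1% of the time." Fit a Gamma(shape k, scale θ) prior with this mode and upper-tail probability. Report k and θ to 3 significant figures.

Gamma(k,θ) with k>1 has mode (k−1)θ, so θ = 341/(k−1).
Need P(X < 716) = 0.99 with θ tied to k this way. Start at k = 2, θ = 341: P(X<716) ≈ 0.620.
Too low — raise k to concentrate. Iterating converges to k ≈ 9.84.
Then θ = 341/(9.84−1) ≈ 38.6.

k ≈ 9.84, θ ≈ 38.6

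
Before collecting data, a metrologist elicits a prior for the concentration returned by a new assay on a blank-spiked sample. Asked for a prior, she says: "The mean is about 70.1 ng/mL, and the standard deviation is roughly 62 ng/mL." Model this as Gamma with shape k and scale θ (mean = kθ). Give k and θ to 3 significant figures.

For Gamma(k, scale θ): mean = kθ, variance = kθ², so CV = 1/√k.
CV = SD/mean = 62/70.1 = 0.8845, hence k = 1/CV² = 1.28.
Then θ = mean/k = 70.1/1.28 = 54.8.

k ≈ 1.28, θ ≈ 54.8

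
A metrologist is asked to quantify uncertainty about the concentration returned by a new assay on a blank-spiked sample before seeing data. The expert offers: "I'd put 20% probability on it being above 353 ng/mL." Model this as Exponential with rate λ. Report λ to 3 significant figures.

P(T > 353.0) = e^(−λ·353.0) = 0.2, so λ = −ln(0.2)/353.0 = 0.00456.

λ ≈ 0.00456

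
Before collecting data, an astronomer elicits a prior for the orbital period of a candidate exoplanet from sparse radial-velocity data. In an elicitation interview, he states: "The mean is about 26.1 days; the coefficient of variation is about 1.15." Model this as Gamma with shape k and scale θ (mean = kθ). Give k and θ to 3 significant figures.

For Gamma(k, scale θ): mean = kθ, variance = kθ², so CV = 1/√k.
CV = 1.15, hence k = 1/CV² = 0.756.
Then θ = mean/k = 26.1/0.756 = 34.5.

k ≈ 0.756, θ ≈ 34.5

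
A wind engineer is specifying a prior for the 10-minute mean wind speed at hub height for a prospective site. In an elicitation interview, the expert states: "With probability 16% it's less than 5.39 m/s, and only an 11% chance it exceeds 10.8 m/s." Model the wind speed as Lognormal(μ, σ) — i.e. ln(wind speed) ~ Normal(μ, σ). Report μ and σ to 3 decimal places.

If T ~ Lognormal(μ,σ) then ln T ~ Normal(μ,σ), so the p-quantile of ln T is μ + z_p·σ.
ln(5.39) = 1.685 and ln(10.8) = 2.38; z_{0.16} = -0.9945, z_{0.89} = 1.227.
σ = (2.38 − 1.685)/(1.227 − (-0.9945)) = 0.313.
μ = 1.685 − (-0.9945)·0.313 = 1.996.

μ ≈ 1.996, σ ≈ 0.313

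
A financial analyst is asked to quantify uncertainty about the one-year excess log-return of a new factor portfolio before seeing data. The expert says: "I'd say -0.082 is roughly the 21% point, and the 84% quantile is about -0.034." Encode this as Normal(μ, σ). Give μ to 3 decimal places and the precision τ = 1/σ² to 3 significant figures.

μ = -0.061, τ = 1410

For Normal(μ,σ), the p-quantile is μ + z_p·σ. Here z_{0.21} = -0.8064, z_{0.84} = 0.9945.
So -0.082 = μ − 0.8064σ and -0.034 = μ + 0.9945σ.
Subtracting: σ = (-0.034 − -0.082)/(0.9945 − (-0.8064)) = 0.027.
Then μ = -0.082 − (-0.8064)·0.027 = -0.061.
Precision τ = 1/σ² = 1/0.02665² = 1410.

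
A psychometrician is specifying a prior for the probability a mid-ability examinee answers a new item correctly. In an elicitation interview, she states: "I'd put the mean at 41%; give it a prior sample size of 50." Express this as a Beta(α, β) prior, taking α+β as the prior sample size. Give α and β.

α = 20.5, β = 29.5

Under the effective-sample-size interpretation, Beta(α, β) has prior mean α/(α+β) and prior sample size α+β.
So α+β = 50 and α/(α+β) = 0.41, giving α = 0.41·50 = 20.5 and β = 50 − 20.5 = 29.5.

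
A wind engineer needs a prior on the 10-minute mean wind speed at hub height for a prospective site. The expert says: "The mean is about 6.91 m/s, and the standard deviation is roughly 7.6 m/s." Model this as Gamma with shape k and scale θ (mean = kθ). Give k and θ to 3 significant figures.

For Gamma(k, scale θ): mean = kθ, variance = kθ², so CV = 1/√k.
CV = SD/mean = 7.6/6.91 = 1.1, hence k = 1/CV² = 0.827.
Then θ = mean/k = 6.91/0.827 = 8.36.

k ≈ 0.827, θ ≈ 8.36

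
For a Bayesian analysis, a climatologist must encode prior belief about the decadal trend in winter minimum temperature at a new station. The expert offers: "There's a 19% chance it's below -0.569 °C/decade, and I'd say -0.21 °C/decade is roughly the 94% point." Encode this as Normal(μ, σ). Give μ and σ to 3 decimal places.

μ = -0.439, σ = 0.148

The p-quantile of Normal(μ,σ) is μ + z_p·σ, with z_{0.19} = -0.8779 and z_{0.94} = 1.555.
Eliminate σ: μ = (z₂·x₁ − z₁·x₂)/(z₂ − z₁) = (1.555·-0.569 − (-0.8779)·-0.21)/2.433 = -0.439.
Then σ = (x₂ − x₁)/(z₂ − z₁) = (-0.21 − -0.569)/2.433 = 0.148.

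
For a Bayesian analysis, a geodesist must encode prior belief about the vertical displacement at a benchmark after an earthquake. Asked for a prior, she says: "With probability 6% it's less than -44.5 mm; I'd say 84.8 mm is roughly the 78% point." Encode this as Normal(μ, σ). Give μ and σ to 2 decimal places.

The p-quantile of Normal(μ,σ) is μ + z_p·σ, with z_{0.06} = -1.555 and z_{0.78} = 0.7722.
Eliminate σ: μ = (z₂·x₁ − z₁·x₂)/(z₂ − z₁) = (0.7722·-44.5 − (-1.555)·84.8)/2.327 = 41.89.
Then σ = (x₂ − x₁)/(z₂ − z₁) = (84.8 − -44.5)/2.327 = 55.57.

μ = 41.89, σ = 55.57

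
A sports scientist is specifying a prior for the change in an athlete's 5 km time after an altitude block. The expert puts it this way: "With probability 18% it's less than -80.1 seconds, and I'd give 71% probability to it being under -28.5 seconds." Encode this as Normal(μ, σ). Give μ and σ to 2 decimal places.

μ = -47.94, σ = 35.13

The p-quantile of Normal(μ,σ) is μ + z_p·σ, with z_{0.18} = -0.9154 and z_{0.71} = 0.5534.
Eliminate σ: μ = (z₂·x₁ − z₁·x₂)/(z₂ − z₁) = (0.5534·-80.1 − (-0.9154)·-28.5)/1.469 = -47.94.
Then σ = (x₂ − x₁)/(z₂ − z₁) = (-28.5 − -80.1)/1.469 = 35.13.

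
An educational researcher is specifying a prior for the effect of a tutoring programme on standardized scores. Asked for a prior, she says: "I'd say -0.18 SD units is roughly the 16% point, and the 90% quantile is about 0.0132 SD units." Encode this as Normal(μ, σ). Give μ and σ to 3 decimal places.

The p-quantile of Normal(μ,σ) is μ + z_p·σ, with z_{0.16} = -0.9945 and z_{0.9} = 1.282.
Eliminate σ: μ = (z₂·x₁ − z₁·x₂)/(z₂ − z₁) = (1.282·-0.18 − (-0.9945)·0.0132)/2.276 = -0.096.
Then σ = (x₂ − x₁)/(z₂ − z₁) = (0.0132 − -0.18)/2.276 = 0.085.

μ = -0.096, σ = 0.085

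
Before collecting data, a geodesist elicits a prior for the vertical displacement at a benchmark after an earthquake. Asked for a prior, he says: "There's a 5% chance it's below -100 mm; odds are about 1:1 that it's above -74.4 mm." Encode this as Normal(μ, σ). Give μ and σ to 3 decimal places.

μ = -74.400, σ = 15.564

For Normal(μ,σ), the p-quantile is μ + z_p·σ. Here z_{0.05} = -1.645, z_{0.5} = 0.
So -100 = μ − 1.645σ and -74.4 = μ + 0σ.
Subtracting: σ = (-74.4 − -100)/(0 − (-1.645)) = 15.564.
Then μ = -100 − (-1.645)·15.564 = -74.400.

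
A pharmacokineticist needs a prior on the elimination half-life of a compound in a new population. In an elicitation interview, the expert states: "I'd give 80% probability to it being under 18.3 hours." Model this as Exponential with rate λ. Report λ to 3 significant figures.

P(T < 18.3) = 1 − e^(−λ·18.3) = 0.8, so λ = −ln(1−0.8)/18.3 = −ln(0.2)/18.3 = 0.0879.

λ ≈ 0.0879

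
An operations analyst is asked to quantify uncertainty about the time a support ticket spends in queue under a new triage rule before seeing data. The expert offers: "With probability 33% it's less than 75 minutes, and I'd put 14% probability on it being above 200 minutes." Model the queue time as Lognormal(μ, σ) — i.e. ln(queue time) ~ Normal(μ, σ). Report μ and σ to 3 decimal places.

If T ~ Lognormal(μ,σ) then ln T ~ Normal(μ,σ), so the p-quantile of ln T is μ + z_p·σ.
ln(75) = 4.317 and ln(200) = 5.298; z_{0.33} = -0.4399, z_{0.86} = 1.08.
σ = (5.298 − 4.317)/(1.08 − (-0.4399)) = 0.645.
μ = 4.317 − (-0.4399)·0.645 = 4.601.

μ ≈ 4.601, σ ≈ 0.645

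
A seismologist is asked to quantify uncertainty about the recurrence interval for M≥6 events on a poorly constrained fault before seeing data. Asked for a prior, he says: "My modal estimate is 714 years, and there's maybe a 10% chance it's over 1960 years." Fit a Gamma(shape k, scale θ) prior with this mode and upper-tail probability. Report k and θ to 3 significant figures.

Gamma(k,θ) with k>1 has mode (k−1)θ, so θ = 714/(k−1).
Need P(X < 1960) = 0.9 with θ tied to k this way. Start at k = 2, θ = 714: P(X<1960) ≈ 0.759.
Too low — raise k to concentrate. Iterating converges to k ≈ 2.88.
Then θ = 714/(2.88−1) ≈ 381.

k ≈ 2.88, θ ≈ 381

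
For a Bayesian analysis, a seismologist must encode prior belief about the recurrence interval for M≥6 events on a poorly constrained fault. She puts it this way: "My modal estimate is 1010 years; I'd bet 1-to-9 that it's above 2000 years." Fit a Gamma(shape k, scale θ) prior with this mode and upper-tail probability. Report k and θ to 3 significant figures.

k ≈ 5.11, θ ≈ 246

Gamma(k,θ) with k>1 has mode (k−1)θ, so θ = 1010/(k−1).
Need P(X < 2000) = 0.9 with θ tied to k this way. Start at k = 2, θ = 1010: P(X<2000) ≈ 0.589.
Too low — raise k to concentrate. Iterating converges to k ≈ 5.11.
Then θ = 1010/(5.11−1) ≈ 246.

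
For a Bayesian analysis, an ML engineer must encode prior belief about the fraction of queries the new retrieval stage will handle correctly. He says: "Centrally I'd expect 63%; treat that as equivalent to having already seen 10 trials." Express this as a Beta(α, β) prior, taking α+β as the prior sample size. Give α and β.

α = 6.3, β = 3.7

Under the effective-sample-size interpretation, Beta(α, β) has prior mean α/(α+β) and prior sample size α+β.
So α+β = 10 and α/(α+β) = 0.63, giving α = 0.63·10 = 6.3 and β = 10 − 6.3 = 3.7.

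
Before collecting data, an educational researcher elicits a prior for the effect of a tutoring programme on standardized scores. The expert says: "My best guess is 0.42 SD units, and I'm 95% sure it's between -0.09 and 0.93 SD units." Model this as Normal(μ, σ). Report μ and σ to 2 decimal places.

A symmetric 95% interval runs μ ± z·σ with z = 1.96.
Half-width = 0.51, so σ = 0.51/1.96 = 0.26.
μ is the stated best guess, 0.42.

μ = 0.42, σ = 0.26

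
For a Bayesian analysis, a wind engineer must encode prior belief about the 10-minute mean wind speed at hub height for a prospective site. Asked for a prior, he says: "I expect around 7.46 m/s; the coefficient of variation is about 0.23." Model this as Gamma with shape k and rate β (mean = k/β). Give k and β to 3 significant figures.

k ≈ 18.9, β ≈ 2.53

For Gamma(k, rate β): mean = k/β, variance = k/β², so CV = 1/√k.
CV = 0.23, hence k = 1/CV² = 18.9.
Then β = k/mean = 18.9/7.46 = 2.53.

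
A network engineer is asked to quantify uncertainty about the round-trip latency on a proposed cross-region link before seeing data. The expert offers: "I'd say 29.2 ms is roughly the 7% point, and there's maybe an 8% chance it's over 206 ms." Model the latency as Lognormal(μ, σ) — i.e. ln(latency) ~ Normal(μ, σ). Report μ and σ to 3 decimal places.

μ ≈ 4.375, σ ≈ 0.678

If T ~ Lognormal(μ,σ) then ln T ~ Normal(μ,σ), so the p-quantile of ln T is μ + z_p·σ.
ln(29.2) = 3.374 and ln(206) = 5.328; z_{0.07} = -1.476, z_{0.92} = 1.405.
σ = (5.328 − 3.374)/(1.405 − (-1.476)) = 0.678.
μ = 3.374 − (-1.476)·0.678 = 4.375.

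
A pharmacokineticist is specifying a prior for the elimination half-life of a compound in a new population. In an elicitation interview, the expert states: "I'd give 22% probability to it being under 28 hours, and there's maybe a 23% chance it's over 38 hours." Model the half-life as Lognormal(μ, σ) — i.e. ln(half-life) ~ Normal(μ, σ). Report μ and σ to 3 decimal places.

μ ≈ 3.488, σ ≈ 0.202

If T ~ Lognormal(μ,σ) then ln T ~ Normal(μ,σ), so the p-quantile of ln T is μ + z_p·σ.
ln(28) = 3.332 and ln(38) = 3.638; z_{0.22} = -0.7722, z_{0.77} = 0.7388.
σ = (3.638 − 3.332)/(0.7388 − (-0.7722)) = 0.202.
μ = 3.332 − (-0.7722)·0.202 = 3.488.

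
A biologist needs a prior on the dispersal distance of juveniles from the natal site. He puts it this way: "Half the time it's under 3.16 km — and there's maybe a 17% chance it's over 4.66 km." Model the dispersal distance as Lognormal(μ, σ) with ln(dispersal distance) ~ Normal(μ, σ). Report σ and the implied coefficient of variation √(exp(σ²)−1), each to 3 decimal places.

If T ~ Lognormal(μ,σ) then ln T ~ Normal(μ,σ), so the p-quantile of ln T is μ + z_p·σ.
ln(3.16) = 1.151 and ln(4.66) = 1.539; z_{0.5} = 0, z_{0.83} = 0.9542.
σ = (1.539 − 1.151)/(0.9542 − (0)) = 0.407.
μ = 1.151 − (0)·0.407 = 1.151.
CV = √(exp(σ²)−1) = √(exp(0.1657)−1) = 0.425.

σ ≈ 0.407, CV ≈ 0.425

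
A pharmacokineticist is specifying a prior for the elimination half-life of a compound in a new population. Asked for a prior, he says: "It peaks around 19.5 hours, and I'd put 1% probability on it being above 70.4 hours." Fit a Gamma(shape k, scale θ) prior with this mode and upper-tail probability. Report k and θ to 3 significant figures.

Gamma(k,θ) with k>1 has mode (k−1)θ, so θ = 19.5/(k−1).
Need P(X < 70.4) = 0.99 with θ tied to k this way. Start at k = 2, θ = 19.5: P(X<70.4) ≈ 0.875.
Too low — raise k to concentrate. Iterating converges to k ≈ 3.61.
Then θ = 19.5/(3.61−1) ≈ 7.48.

k ≈ 3.61, θ ≈ 7.48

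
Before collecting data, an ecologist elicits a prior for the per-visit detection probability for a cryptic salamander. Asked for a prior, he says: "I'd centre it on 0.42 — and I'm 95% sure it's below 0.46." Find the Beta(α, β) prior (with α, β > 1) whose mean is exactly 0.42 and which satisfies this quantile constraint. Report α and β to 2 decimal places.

With mean 0.42 fixed, write α = 0.42s, β = 0.58s where s = α+β.
Need P(θ < 0.46) = 0.95 under Beta(0.42s, 0.58s). Normal approximation: (q−m)/√(m(1−m)/s) ≈ z_{0.95} = 1.64, so s ≈ 0.42·0.58·(1.64)²/(0.46−0.42)² = 411.9.
At s = 411.9: P(θ<0.46) ≈ 0.949. Adjusting to match 0.95 gives s ≈ 415.59.
So α = 0.42·415.59 ≈ 174.55, β = 0.58·415.59 ≈ 241.04.

α ≈ 174.55, β ≈ 241.04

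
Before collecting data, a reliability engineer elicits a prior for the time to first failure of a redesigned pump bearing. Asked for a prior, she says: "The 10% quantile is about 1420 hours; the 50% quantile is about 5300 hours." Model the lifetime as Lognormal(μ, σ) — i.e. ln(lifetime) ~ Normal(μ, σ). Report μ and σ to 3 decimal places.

If T ~ Lognormal(μ,σ) then ln T ~ Normal(μ,σ), so the p-quantile of ln T is μ + z_p·σ.
ln(1420) = 7.258 and ln(5300) = 8.575; z_{0.1} = -1.282, z_{0.5} = 0.
σ = (8.575 − 7.258)/(0 − (-1.282)) = 1.028.
μ = 7.258 − (-1.282)·1.028 = 8.575.

μ ≈ 8.575, σ ≈ 1.028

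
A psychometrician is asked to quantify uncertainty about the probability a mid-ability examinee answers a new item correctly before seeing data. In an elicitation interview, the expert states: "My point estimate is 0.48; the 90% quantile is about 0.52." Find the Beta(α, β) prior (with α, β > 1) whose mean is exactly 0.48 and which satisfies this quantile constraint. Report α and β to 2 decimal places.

α ≈ 123.03, β ≈ 133.28

With mean 0.48 fixed, write α = 0.48s, β = 0.52s where s = α+β.
Need P(θ < 0.52) = 0.9 under Beta(0.48s, 0.52s). Normal approximation: (q−m)/√(m(1−m)/s) ≈ z_{0.9} = 1.28, so s ≈ 0.48·0.52·(1.28)²/(0.52−0.48)² = 256.2.
At s = 256.2: P(θ<0.52) ≈ 0.900. Adjusting to match 0.9 gives s ≈ 256.32.
So α = 0.48·256.32 ≈ 123.03, β = 0.52·256.32 ≈ 133.28.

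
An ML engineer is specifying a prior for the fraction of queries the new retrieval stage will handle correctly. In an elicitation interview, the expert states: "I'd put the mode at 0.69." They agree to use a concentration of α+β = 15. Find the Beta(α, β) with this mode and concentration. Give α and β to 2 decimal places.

For α,β > 1 the Beta mode is (α−1)/(α+β−2). With α+β = 15, the mode is (α−1)/13.
Set (α−1)/13 = 0.69 → α = 1 + 0.69·13 = 9.97.
β = 15 − α = 5.03.

α = 9.97, β = 5.03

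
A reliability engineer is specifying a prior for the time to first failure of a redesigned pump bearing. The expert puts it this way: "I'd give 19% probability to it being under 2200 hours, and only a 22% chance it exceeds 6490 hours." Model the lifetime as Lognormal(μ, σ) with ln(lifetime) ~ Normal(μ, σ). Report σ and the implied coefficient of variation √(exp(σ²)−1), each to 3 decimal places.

σ ≈ 0.656, CV ≈ 0.733

If T ~ Lognormal(μ,σ) then ln T ~ Normal(μ,σ), so the p-quantile of ln T is μ + z_p·σ.
ln(2200) = 7.696 and ln(6490) = 8.778; z_{0.19} = -0.8779, z_{0.78} = 0.7722.
σ = (8.778 − 7.696)/(0.7722 − (-0.8779)) = 0.656.
μ = 7.696 − (-0.8779)·0.656 = 8.272.
CV = √(exp(σ²)−1) = √(exp(0.4298)−1) = 0.733.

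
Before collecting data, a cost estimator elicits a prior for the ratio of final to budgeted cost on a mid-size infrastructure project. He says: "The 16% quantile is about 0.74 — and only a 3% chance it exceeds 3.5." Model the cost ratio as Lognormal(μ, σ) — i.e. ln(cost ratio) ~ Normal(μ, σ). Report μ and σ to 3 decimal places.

If T ~ Lognormal(μ,σ) then ln T ~ Normal(μ,σ), so the p-quantile of ln T is μ + z_p·σ.
ln(0.74) = -0.3011 and ln(3.5) = 1.253; z_{0.16} = -0.9945, z_{0.97} = 1.881.
σ = (1.253 − -0.3011)/(1.881 − (-0.9945)) = 0.540.
μ = -0.3011 − (-0.9945)·0.540 = 0.236.

μ ≈ 0.236, σ ≈ 0.540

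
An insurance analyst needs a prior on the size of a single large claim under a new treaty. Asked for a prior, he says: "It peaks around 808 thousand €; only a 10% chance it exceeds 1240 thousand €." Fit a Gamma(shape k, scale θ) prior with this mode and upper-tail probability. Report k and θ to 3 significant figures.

k ≈ 11.2, θ ≈ 79.4

Gamma(k,θ) with k>1 has mode (k−1)θ, so θ = 808/(k−1).
Need P(X < 1240) = 0.9 with θ tied to k this way. Start at k = 2, θ = 808: P(X<1240) ≈ 0.454.
Too low — raise k to concentrate. Iterating converges to k ≈ 11.2.
Then θ = 808/(11.2−1) ≈ 79.4.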